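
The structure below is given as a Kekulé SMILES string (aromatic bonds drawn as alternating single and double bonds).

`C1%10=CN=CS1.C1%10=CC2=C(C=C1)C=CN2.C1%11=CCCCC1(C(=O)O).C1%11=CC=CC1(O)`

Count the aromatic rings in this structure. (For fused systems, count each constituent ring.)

3

The SMILES encodes a five-membered ring with a sulfur at position 1 and a nitrogen at position 3 (in a C=N bond), with two double bonds; a six-membered carbon ring with three alternating C=C double bonds, fused to a five-membered ring containing one N–H nitrogen and two C=C double bonds; a six-membered carbon ring with one C=C double bond; a five-membered carbon ring with two conjugated C=C double bonds and one sp³ carbon.
The 5-membered ring with one sulfur and one =N– has a continuous p-orbital overlap around the ring; 2 ring double bonds (4 π electrons) plus a heteroatom lone pair (2) give 6 π electrons. 6 = 4(1)+2, so it is aromatic (thiazole).
The fused 6/5-membered bicyclic (with one N–H) is a single π system with 9 sp² atoms and 10 π electrons from ring double bonds plus a heteroatom lone pair. 10 = 4(2)+2, so the system is aromatic and both rings count as aromatic (indole).
The 6-membered ring has four sp³ carbons, so it is not fully conjugated — not aromatic (cyclohexene).
The 5-membered ring has one sp³ carbon, so it is not fully conjugated — not aromatic (cyclopentadiene).
3 of the 5 rings are aromatic. Total: 3.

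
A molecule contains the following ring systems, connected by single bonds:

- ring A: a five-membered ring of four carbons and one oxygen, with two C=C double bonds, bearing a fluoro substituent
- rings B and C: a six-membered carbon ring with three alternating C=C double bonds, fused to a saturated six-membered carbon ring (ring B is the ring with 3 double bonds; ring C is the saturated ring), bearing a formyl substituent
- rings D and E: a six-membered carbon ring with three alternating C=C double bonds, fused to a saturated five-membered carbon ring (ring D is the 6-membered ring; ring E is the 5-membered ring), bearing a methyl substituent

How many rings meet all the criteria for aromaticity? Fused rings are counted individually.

Ring A is planar and fully conjugated; 2 ring double bonds (4 π electrons) plus a heteroatom lone pair (2) give 6 π electrons. 6 = 4(1)+2, so ring A is aromatic (furan).
Ring B is fully conjugated (every ring atom contributes a p orbital); 3 ring double bonds give 6 π electrons. 6 = 4(1)+2, so ring B is aromatic (benzene ring).
Ring C has four sp³ carbons, so it is not fully conjugated — not aromatic (cyclohexane ring).
Ring D has a continuous p-orbital overlap around the ring; 3 ring double bonds give 6 π electrons. 6 = 4(1)+2, so ring D is aromatic (benzene ring).
Ring E has three sp³ carbons, so it is not fully conjugated — not aromatic (cyclopentane ring).
Aromatic: A, B, D. Total: 3.

3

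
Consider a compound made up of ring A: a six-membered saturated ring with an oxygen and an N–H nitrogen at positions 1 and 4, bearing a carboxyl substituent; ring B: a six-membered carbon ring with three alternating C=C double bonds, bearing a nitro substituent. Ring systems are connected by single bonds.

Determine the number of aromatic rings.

Ring A has only sp³ atoms, so it is not fully conjugated — not aromatic (morpholine).
Ring B is planar and fully conjugated; 3 ring double bonds give 6 π electrons. Since 6 = 4n+2 (n=1), ring B is aromatic (benzene).
Aromatic: B. Total: 1.

1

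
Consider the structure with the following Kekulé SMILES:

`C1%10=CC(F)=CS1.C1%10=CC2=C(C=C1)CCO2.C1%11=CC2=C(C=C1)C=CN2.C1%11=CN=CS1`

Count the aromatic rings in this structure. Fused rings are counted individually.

5

The SMILES encodes a five-membered ring of four carbons and one sulfur, with two C=C double bonds; a six-membered carbon ring with three alternating C=C double bonds, fused to a five-membered ring containing one oxygen and two sp³ carbons; a six-membered carbon ring with three alternating C=C double bonds, fused to a five-membered ring containing one N–H nitrogen and two C=C double bonds; a five-membered ring with a sulfur at position 1 and a nitrogen at position 3 (in a C=N bond), with two double bonds.
The 5-membered ring with one sulfur has a continuous p-orbital overlap around the ring; 2 ring double bonds (4 π electrons) plus a heteroatom lone pair (2) give 6 π electrons. That satisfies 4n+2 with n=1, so it is aromatic (thiophene).
The 6-membered ring is fully conjugated (every ring atom contributes a p orbital); 3 ring double bonds give 6 π electrons. Since 6 = 4n+2 (n=1), it is aromatic (benzene ring).
The 5-membered ring with one oxygen has two sp³ carbons, so it is not fully conjugated — not aromatic (oxolane ring).
The fused 6/5-membered bicyclic (with one N–H) is a single π system with 9 sp² atoms and 10 π electrons from ring double bonds plus a heteroatom lone pair. 10 = 4(2)+2, so the system is aromatic and both rings count as aromatic (indole).
The 5-membered ring with one sulfur and one =N– is planar and fully conjugated; 2 ring double bonds (4 π electrons) plus a heteroatom lone pair (2) give 6 π electrons. Since 6 = 4n+2 (n=1), it is aromatic (thiazole).
5 of the 6 rings are aromatic. Total: 5.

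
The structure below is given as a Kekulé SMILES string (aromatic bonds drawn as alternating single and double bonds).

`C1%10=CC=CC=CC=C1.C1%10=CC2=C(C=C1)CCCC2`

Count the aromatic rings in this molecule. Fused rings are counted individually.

1

The SMILES encodes an eight-membered carbon ring with four alternating C=C double bonds; a six-membered carbon ring with three alternating C=C double bonds, fused to a saturated six-membered carbon ring.
The 8-membered ring has only sp² ring atoms; a planar conformation would have a fully conjugated π system of 8 electrons. But 8 = 4(2), which is 4n not 4n+2, so it is not aromatic (cyclooctatetraene) — cyclooctatetraene distorts into a non-planar tub to avoid antiaromaticity.
The 6-membered ring is planar and fully conjugated; 3 ring double bonds give 6 π electrons. Since 6 = 4n+2 (n=1), it is aromatic (benzene ring).
The second 6-membered ring has four sp³ carbons, so it is not fully conjugated — not aromatic (cyclohexane ring).
1 of the 3 rings is aromatic. Total: 1.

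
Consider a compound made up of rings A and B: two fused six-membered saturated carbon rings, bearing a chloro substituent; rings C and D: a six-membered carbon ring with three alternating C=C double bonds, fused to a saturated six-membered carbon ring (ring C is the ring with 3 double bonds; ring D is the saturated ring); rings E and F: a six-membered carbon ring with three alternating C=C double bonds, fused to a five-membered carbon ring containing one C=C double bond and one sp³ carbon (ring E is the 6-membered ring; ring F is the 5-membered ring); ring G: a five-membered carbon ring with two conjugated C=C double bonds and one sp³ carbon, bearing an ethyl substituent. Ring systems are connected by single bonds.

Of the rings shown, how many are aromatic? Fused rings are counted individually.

2

Ring A has only sp³ atoms, so it is not fully conjugated — not aromatic (cyclohexane ring).
Ring B has only sp³ atoms, so it is not fully conjugated — not aromatic (cyclohexane ring).
Ring C is planar and fully conjugated; 3 ring double bonds give 6 π electrons. That satisfies 4n+2 with n=1, so ring C is aromatic (benzene ring).
Ring D has four sp³ carbons, so it is not fully conjugated — not aromatic (cyclohexane ring).
Ring E has a continuous p-orbital overlap around the ring; 3 ring double bonds give 6 π electrons. That satisfies 4n+2 with n=1, so ring E is aromatic (benzene ring).
Ring F has one sp³ carbon, so it is not fully conjugated — not aromatic (cyclopentene ring).
Ring G has one sp³ carbon, so it is not fully conjugated — not aromatic (cyclopentadiene).
Aromatic: C, E. Total: 2.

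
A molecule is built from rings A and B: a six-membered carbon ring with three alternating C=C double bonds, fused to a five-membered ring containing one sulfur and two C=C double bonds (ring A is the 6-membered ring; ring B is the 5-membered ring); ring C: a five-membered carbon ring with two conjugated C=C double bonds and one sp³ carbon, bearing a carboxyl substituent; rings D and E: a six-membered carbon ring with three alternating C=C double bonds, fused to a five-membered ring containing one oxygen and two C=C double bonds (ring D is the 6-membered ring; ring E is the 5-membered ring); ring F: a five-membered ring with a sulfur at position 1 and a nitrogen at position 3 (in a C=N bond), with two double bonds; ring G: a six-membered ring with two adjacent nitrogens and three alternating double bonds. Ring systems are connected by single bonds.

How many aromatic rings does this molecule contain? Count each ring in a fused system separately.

Rings A and B form a fused bicyclic system (with one sulfur) with 9 sp² atoms and 10 π electrons from ring double bonds plus a heteroatom lone pair. 10 = 4(2)+2, so the system is aromatic and both rings count as aromatic (benzothiophene).
Ring C has one sp³ carbon, so it is not fully conjugated — not aromatic (cyclopentadiene).
Rings D and E form a fused bicyclic system (with one oxygen) with 9 sp² atoms and 10 π electrons from ring double bonds plus a heteroatom lone pair. 10 = 4(2)+2, so the system is aromatic and both rings count as aromatic (benzofuran).
Ring F is planar and fully conjugated; 2 ring double bonds (4 π electrons) plus a heteroatom lone pair (2) give 6 π electrons. Since 6 = 4n+2 (n=1), ring F is aromatic (thiazole).
Ring G is planar and fully conjugated; 3 ring double bonds give 6 π electrons. 6 = 4(1)+2, so ring G is aromatic (pyridazine).
Aromatic: A, B, D, E, F, G. Total: 6.

6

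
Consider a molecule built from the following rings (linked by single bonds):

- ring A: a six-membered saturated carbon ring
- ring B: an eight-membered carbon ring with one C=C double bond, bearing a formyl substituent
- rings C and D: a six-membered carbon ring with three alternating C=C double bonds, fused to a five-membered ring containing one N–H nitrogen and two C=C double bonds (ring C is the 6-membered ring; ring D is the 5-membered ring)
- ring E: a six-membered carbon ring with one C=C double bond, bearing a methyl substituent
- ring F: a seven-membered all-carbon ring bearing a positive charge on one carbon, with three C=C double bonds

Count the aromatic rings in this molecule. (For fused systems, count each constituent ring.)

3

Ring A has only sp³ atoms, so it is not fully conjugated — not aromatic (cyclohexane).
Ring B has six sp³ carbons, so it is not fully conjugated — not aromatic (cyclooctene).
Rings C and D form a fused bicyclic system (with one N–H) with 9 sp² atoms and 10 π electrons from ring double bonds plus a heteroatom lone pair. 10 = 4(2)+2, so the system is aromatic and both rings count as aromatic (indole).
Ring E has four sp³ carbons, so it is not fully conjugated — not aromatic (cyclohexene).
Ring F has a continuous p-orbital overlap around the ring; 3 ring double bonds (6 π electrons) plus the carbocation's empty p orbital (0, but keeps the ring conjugated) give 6 π electrons. 6 = 4(1)+2, so ring F is aromatic (tropylium cation).
Aromatic: C, D, F. Total: 3.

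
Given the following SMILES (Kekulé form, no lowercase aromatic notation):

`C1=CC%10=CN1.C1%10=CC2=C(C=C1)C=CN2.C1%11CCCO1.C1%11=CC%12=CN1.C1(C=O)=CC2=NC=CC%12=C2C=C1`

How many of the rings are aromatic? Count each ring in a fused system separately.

6

The SMILES encodes a five-membered ring of four carbons and one nitrogen bearing a hydrogen, with two C=C double bonds; a six-membered carbon ring with three alternating C=C double bonds, fused to a five-membered ring containing one N–H nitrogen and two C=C double bonds; a five-membered saturated ring of four carbons and one oxygen; a five-membered ring of four carbons and one nitrogen bearing a hydrogen, with two C=C double bonds; two fused six-membered rings, each with three alternating double bonds; one ring is all carbon and the other has one ring nitrogen.
The 5-membered ring with one N–H has a continuous p-orbital overlap around the ring; 2 ring double bonds (4 π electrons) plus a heteroatom lone pair (2) give 6 π electrons. 6 = 4(1)+2, so it is aromatic (pyrrole).
The fused 6/5-membered bicyclic (with one N–H) is a single π system with 9 sp² atoms and 10 π electrons from ring double bonds plus a heteroatom lone pair. 10 = 4(2)+2, so the system is aromatic and both rings count as aromatic (indole).
The 5-membered ring with one oxygen has only sp³ atoms, so it is not fully conjugated — not aromatic (tetrahydrofuran).
The second 5-membered ring with one N–H is fully conjugated (every ring atom contributes a p orbital); 2 ring double bonds (4 π electrons) plus a heteroatom lone pair (2) give 6 π electrons. 6 = 4(1)+2, so it is aromatic (pyrrole).
The fused 6/6-membered bicyclic (with one nitrogen) is a single π system with 10 sp² atoms and 10 π electrons from ring double bonds. 10 = 4(2)+2, so the system is aromatic and both rings count as aromatic (quinoline).
6 of the 7 rings are aromatic. Total: 6.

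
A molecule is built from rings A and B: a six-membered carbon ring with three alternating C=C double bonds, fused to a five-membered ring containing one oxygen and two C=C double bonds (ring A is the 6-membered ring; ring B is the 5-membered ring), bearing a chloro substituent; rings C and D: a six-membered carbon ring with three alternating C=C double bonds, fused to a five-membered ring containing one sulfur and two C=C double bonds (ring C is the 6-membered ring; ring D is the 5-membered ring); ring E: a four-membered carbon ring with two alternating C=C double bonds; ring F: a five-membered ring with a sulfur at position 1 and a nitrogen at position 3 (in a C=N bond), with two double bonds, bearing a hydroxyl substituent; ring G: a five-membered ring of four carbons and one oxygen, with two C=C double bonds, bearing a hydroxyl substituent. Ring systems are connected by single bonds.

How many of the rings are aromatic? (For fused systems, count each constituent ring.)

6

Rings A and B form a fused bicyclic system (with one oxygen) with 9 sp² atoms and 10 π electrons from ring double bonds plus a heteroatom lone pair. 10 = 4(2)+2, so the system is aromatic and both rings count as aromatic (benzofuran).
Rings C and D form a fused bicyclic system (with one sulfur) with 9 sp² atoms and 10 π electrons from ring double bonds plus a heteroatom lone pair. 10 = 4(2)+2, so the system is aromatic and both rings count as aromatic (benzothiophene).
Ring E has only sp² ring atoms; a planar conformation would have a fully conjugated π system of 4 electrons. But 4 = 4(1), which is 4n not 4n+2, so ring E is not aromatic (cyclobutadiene) — cyclobutadiene is antiaromatic and distorts to a rectangle.
Ring F has a continuous p-orbital overlap around the ring; 2 ring double bonds (4 π electrons) plus a heteroatom lone pair (2) give 6 π electrons. Since 6 = 4n+2 (n=1), ring F is aromatic (thiazole).
Ring G has a continuous p-orbital overlap around the ring; 2 ring double bonds (4 π electrons) plus a heteroatom lone pair (2) give 6 π electrons. That satisfies 4n+2 with n=1, so ring G is aromatic (furan).
Aromatic: A, B, C, D, F, G. Total: 6.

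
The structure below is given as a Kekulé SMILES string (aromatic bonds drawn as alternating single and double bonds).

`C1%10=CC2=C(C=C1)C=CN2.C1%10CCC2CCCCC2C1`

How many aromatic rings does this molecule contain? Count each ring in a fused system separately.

The SMILES encodes a six-membered carbon ring with three alternating C=C double bonds, fused to a five-membered ring containing one N–H nitrogen and two C=C double bonds; two fused six-membered saturated carbon rings.
The fused 6/5-membered bicyclic (with one N–H) is a single π system with 9 sp² atoms and 10 π electrons from ring double bonds plus a heteroatom lone pair. 10 = 4(2)+2, so the system is aromatic and both rings count as aromatic (indole).
The 6-membered ring has only sp³ atoms, so it is not fully conjugated — not aromatic (cyclohexane ring).
The second 6-membered ring has only sp³ atoms, so it is not fully conjugated — not aromatic (cyclohexane ring).
2 of the 4 rings are aromatic. Total: 2.

2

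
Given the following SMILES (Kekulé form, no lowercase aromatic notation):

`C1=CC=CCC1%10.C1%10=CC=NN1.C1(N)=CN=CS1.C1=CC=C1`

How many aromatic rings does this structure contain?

2

The SMILES encodes a six-membered carbon ring with two conjugated C=C double bonds and two sp³ carbons; a five-membered ring with two adjacent nitrogens (one bearing H, one in a double bond) and two double bonds; a five-membered ring with a sulfur at position 1 and a nitrogen at position 3 (in a C=N bond), with two double bonds; a four-membered carbon ring with two alternating C=C double bonds.
The 6-membered ring has two sp³ carbons, so it is not fully conjugated — not aromatic (1,3-cyclohexadiene).
The 5-membered ring with two adjacent nitrogens (one N–H, one =N–) is fully conjugated (every ring atom contributes a p orbital); 2 ring double bonds (4 π electrons) plus a heteroatom lone pair (2) give 6 π electrons. Since 6 = 4n+2 (n=1), it is aromatic (pyrazole).
The 5-membered ring with one sulfur and one =N– is planar and fully conjugated; 2 ring double bonds (4 π electrons) plus a heteroatom lone pair (2) give 6 π electrons. That satisfies 4n+2 with n=1, so it is aromatic (thiazole).
The 4-membered ring has only sp² ring atoms; a planar conformation would have a fully conjugated π system of 4 electrons. But 4 = 4(1), which is 4n not 4n+2, so it is not aromatic (cyclobutadiene) — cyclobutadiene is antiaromatic and distorts to a rectangle.
2 of the 4 rings are aromatic. Total: 2.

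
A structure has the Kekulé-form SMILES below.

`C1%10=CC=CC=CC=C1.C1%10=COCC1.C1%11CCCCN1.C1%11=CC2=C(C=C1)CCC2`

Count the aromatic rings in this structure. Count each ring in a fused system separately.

The SMILES encodes an eight-membered carbon ring with four alternating C=C double bonds; a five-membered ring of four carbons and one oxygen, with one C=C double bond and two sp³ carbons; a six-membered saturated ring of five carbons and one N–H nitrogen; a six-membered carbon ring with three alternating C=C double bonds, fused to a saturated five-membered carbon ring.
The 8-membered ring has only sp² ring atoms; a planar conformation would have a fully conjugated π system of 8 electrons. But 8 = 4(2), which is 4n not 4n+2, so it is not aromatic (cyclooctatetraene) — cyclooctatetraene distorts into a non-planar tub to avoid antiaromaticity.
The 5-membered ring with one oxygen has two sp³ carbons, so it is not fully conjugated — not aromatic (2,3-dihydrofuran).
The 6-membered ring with one N–H has only sp³ atoms, so it is not fully conjugated — not aromatic (piperidine).
The 6-membered ring has a continuous p-orbital overlap around the ring; 3 ring double bonds give 6 π electrons. Since 6 = 4n+2 (n=1), it is aromatic (benzene ring).
The 5-membered ring has three sp³ carbons, so it is not fully conjugated — not aromatic (cyclopentane ring).
1 of the 5 rings is aromatic. Total: 1.

1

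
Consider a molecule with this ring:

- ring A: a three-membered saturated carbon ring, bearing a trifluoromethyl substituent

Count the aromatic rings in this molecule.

0

Ring A has only sp³ atoms, so it is not fully conjugated — not aromatic (cyclopropane).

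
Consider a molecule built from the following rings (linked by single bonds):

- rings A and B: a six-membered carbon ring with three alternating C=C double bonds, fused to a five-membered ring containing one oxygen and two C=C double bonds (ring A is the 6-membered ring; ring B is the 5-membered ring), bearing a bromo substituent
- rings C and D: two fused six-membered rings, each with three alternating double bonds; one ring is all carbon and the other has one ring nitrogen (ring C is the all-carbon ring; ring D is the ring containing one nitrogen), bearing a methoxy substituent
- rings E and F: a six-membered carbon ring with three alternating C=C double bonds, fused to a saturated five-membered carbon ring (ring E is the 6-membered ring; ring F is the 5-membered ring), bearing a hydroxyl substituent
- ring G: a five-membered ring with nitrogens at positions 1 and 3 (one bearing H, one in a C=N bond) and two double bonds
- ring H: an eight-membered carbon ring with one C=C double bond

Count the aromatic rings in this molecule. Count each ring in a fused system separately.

6

Rings A and B form a fused bicyclic system (with one oxygen) with 9 sp² atoms and 10 π electrons from ring double bonds plus a heteroatom lone pair. 10 = 4(2)+2, so the system is aromatic and both rings count as aromatic (benzofuran).
Rings C and D form a fused bicyclic system (with one nitrogen) with 10 sp² atoms and 10 π electrons from ring double bonds. 10 = 4(2)+2, so the system is aromatic and both rings count as aromatic (quinoline).
Ring E is fully conjugated (every ring atom contributes a p orbital); 3 ring double bonds give 6 π electrons. That satisfies 4n+2 with n=1, so ring E is aromatic (benzene ring).
Ring F has three sp³ carbons, so it is not fully conjugated — not aromatic (cyclopentane ring).
Ring G has a continuous p-orbital overlap around the ring; 2 ring double bonds (4 π electrons) plus a heteroatom lone pair (2) give 6 π electrons. Since 6 = 4n+2 (n=1), ring G is aromatic (imidazole).
Ring H has six sp³ carbons, so it is not fully conjugated — not aromatic (cyclooctene).
Aromatic: A, B, C, D, E, G. Total: 6.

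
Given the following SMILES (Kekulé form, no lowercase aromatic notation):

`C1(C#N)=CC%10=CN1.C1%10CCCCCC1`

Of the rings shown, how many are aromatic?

The SMILES encodes a five-membered ring of four carbons and one nitrogen bearing a hydrogen, with two C=C double bonds; a seven-membered saturated carbon ring.
The 5-membered ring with one N–H is fully conjugated (every ring atom contributes a p orbital); 2 ring double bonds (4 π electrons) plus a heteroatom lone pair (2) give 6 π electrons. Since 6 = 4n+2 (n=1), it is aromatic (pyrrole).
The 7-membered ring has only sp³ atoms, so it is not fully conjugated — not aromatic (cycloheptane).
1 of the 2 rings is aromatic. Total: 1.

1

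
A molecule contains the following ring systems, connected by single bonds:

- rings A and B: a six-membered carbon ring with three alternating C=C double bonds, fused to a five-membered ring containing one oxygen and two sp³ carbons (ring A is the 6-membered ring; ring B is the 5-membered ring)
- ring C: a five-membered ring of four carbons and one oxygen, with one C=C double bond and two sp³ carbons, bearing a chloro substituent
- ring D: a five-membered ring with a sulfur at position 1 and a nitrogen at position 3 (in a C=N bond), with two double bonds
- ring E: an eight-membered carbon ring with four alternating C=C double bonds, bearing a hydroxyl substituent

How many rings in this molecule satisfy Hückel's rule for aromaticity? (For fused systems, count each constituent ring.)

2

Ring A is fully conjugated (every ring atom contributes a p orbital); 3 ring double bonds give 6 π electrons. That satisfies 4n+2 with n=1, so ring A is aromatic (benzene ring).
Ring B has two sp³ carbons, so it is not fully conjugated — not aromatic (oxolane ring).
Ring C has two sp³ carbons, so it is not fully conjugated — not aromatic (2,3-dihydrofuran).
Ring D is planar and fully conjugated; 2 ring double bonds (4 π electrons) plus a heteroatom lone pair (2) give 6 π electrons. That satisfies 4n+2 with n=1, so ring D is aromatic (thiazole).
Ring E has only sp² ring atoms; a planar conformation would have a fully conjugated π system of 8 electrons. But 8 = 4(2), which is 4n not 4n+2, so ring E is not aromatic (cyclooctatetraene) — cyclooctatetraene distorts into a non-planar tub to avoid antiaromaticity.
Aromatic: A, D. Total: 2.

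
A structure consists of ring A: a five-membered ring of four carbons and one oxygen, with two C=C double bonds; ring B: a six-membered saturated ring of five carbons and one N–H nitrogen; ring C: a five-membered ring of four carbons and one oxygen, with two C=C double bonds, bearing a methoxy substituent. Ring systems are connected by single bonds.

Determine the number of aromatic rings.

Ring A is planar and fully conjugated; 2 ring double bonds (4 π electrons) plus a heteroatom lone pair (2) give 6 π electrons. Since 6 = 4n+2 (n=1), ring A is aromatic (furan).
Ring B has only sp³ atoms, so it is not fully conjugated — not aromatic (piperidine).
Ring C is planar and fully conjugated; 2 ring double bonds (4 π electrons) plus a heteroatom lone pair (2) give 6 π electrons. That satisfies 4n+2 with n=1, so ring C is aromatic (furan).
Aromatic: A, C. Total: 2.

2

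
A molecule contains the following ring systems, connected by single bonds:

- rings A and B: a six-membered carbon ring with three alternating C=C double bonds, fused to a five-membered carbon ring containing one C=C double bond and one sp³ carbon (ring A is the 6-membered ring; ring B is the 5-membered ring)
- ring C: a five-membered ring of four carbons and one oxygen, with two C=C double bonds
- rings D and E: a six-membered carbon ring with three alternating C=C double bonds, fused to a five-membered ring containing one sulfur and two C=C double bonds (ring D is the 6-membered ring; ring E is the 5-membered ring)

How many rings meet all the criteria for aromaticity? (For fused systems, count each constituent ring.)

4

Ring A is fully conjugated (every ring atom contributes a p orbital); 3 ring double bonds give 6 π electrons. Since 6 = 4n+2 (n=1), ring A is aromatic (benzene ring).
Ring B has one sp³ carbon, so it is not fully conjugated — not aromatic (cyclopentene ring).
Ring C is planar and fully conjugated; 2 ring double bonds (4 π electrons) plus a heteroatom lone pair (2) give 6 π electrons. 6 = 4(1)+2, so ring C is aromatic (furan).
Rings D and E form a fused bicyclic system (with one sulfur) with 9 sp² atoms and 10 π electrons from ring double bonds plus a heteroatom lone pair. 10 = 4(2)+2, so the system is aromatic and both rings count as aromatic (benzothiophene).
Aromatic: A, C, D, E. Total: 4.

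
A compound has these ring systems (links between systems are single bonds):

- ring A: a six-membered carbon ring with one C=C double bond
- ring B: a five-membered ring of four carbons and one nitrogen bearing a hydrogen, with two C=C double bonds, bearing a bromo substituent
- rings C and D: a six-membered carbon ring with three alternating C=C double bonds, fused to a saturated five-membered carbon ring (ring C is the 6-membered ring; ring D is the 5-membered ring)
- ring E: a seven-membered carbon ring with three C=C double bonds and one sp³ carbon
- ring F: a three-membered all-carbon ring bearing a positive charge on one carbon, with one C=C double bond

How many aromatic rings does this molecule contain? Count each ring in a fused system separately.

3

Ring A has four sp³ carbons, so it is not fully conjugated — not aromatic (cyclohexene).
Ring B has a continuous p-orbital overlap around the ring; 2 ring double bonds (4 π electrons) plus a heteroatom lone pair (2) give 6 π electrons. Since 6 = 4n+2 (n=1), ring B is aromatic (pyrrole).
Ring C is fully conjugated (every ring atom contributes a p orbital); 3 ring double bonds give 6 π electrons. 6 = 4(1)+2, so ring C is aromatic (benzene ring).
Ring D has three sp³ carbons, so it is not fully conjugated — not aromatic (cyclopentane ring).
Ring E has one sp³ carbon, so it is not fully conjugated — not aromatic (cycloheptatriene).
Ring F is planar and fully conjugated; 1 ring double bond (2 π electrons) plus the carbocation's empty p orbital (0, but keeps the ring conjugated) give 2 π electrons. Since 2 = 4n+2 (n=0), ring F is aromatic (cyclopropenyl cation).
Aromatic: B, C, F. Total: 3.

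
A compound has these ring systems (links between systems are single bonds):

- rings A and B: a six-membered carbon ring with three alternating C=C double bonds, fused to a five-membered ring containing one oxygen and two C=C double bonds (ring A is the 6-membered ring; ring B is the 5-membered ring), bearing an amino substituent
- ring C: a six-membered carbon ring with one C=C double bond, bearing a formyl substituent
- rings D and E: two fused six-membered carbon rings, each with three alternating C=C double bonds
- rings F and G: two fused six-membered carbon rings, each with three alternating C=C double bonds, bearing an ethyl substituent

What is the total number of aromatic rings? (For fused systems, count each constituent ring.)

6

Rings A and B form a fused bicyclic system (with one oxygen) with 9 sp² atoms and 10 π electrons from ring double bonds plus a heteroatom lone pair. 10 = 4(2)+2, so the system is aromatic and both rings count as aromatic (benzofuran).
Ring C has four sp³ carbons, so it is not fully conjugated — not aromatic (cyclohexene).
Rings D and E form a fused bicyclic system with 10 sp² atoms and 10 π electrons from ring double bonds. 10 = 4(2)+2, so the system is aromatic and both rings count as aromatic (naphthalene).
Rings F and G form a fused bicyclic system with 10 sp² atoms and 10 π electrons from ring double bonds. 10 = 4(2)+2, so the system is aromatic and both rings count as aromatic (naphthalene).
Aromatic: A, B, D, E, F, G. Total: 6.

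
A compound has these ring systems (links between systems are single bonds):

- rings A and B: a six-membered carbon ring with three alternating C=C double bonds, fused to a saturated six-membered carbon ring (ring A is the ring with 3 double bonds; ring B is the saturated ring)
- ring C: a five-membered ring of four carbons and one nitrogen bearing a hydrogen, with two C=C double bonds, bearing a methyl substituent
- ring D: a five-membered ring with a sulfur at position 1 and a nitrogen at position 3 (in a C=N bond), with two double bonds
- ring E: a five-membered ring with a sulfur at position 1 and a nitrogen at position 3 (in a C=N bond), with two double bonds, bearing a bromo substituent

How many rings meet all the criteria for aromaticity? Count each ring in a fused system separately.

Ring A is planar and fully conjugated; 3 ring double bonds give 6 π electrons. That satisfies 4n+2 with n=1, so ring A is aromatic (benzene ring).
Ring B has four sp³ carbons, so it is not fully conjugated — not aromatic (cyclohexane ring).
Ring C is fully conjugated (every ring atom contributes a p orbital); 2 ring double bonds (4 π electrons) plus a heteroatom lone pair (2) give 6 π electrons. That satisfies 4n+2 with n=1, so ring C is aromatic (pyrrole).
Ring D has a continuous p-orbital overlap around the ring; 2 ring double bonds (4 π electrons) plus a heteroatom lone pair (2) give 6 π electrons. That satisfies 4n+2 with n=1, so ring D is aromatic (thiazole).
Ring E has a continuous p-orbital overlap around the ring; 2 ring double bonds (4 π electrons) plus a heteroatom lone pair (2) give 6 π electrons. Since 6 = 4n+2 (n=1), ring E is aromatic (thiazole).
Aromatic: A, C, D, E. Total: 4.

4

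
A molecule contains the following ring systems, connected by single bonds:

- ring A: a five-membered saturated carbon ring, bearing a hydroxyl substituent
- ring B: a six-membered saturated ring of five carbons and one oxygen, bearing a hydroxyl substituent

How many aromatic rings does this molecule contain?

Ring A has only sp³ atoms, so it is not fully conjugated — not aromatic (cyclopentane).
Ring B has only sp³ atoms, so it is not fully conjugated — not aromatic (tetrahydropyran).
No ring is aromatic. Total: 0.

0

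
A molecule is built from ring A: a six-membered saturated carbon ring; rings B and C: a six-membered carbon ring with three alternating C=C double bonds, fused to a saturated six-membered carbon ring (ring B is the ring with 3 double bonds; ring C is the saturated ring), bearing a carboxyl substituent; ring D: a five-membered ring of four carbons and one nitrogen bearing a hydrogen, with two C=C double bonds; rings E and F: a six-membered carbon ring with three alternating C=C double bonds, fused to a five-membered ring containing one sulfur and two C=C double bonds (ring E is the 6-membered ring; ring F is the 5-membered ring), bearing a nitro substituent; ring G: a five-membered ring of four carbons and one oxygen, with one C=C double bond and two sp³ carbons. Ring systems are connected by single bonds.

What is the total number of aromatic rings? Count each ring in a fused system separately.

4

Ring A has only sp³ atoms, so it is not fully conjugated — not aromatic (cyclohexane).
Ring B has a continuous p-orbital overlap around the ring; 3 ring double bonds give 6 π electrons. That satisfies 4n+2 with n=1, so ring B is aromatic (benzene ring).
Ring C has four sp³ carbons, so it is not fully conjugated — not aromatic (cyclohexane ring).
Ring D is planar and fully conjugated; 2 ring double bonds (4 π electrons) plus a heteroatom lone pair (2) give 6 π electrons. 6 = 4(1)+2, so ring D is aromatic (pyrrole).
Rings E and F form a fused bicyclic system (with one sulfur) with 9 sp² atoms and 10 π electrons from ring double bonds plus a heteroatom lone pair. 10 = 4(2)+2, so the system is aromatic and both rings count as aromatic (benzothiophene).
Ring G has two sp³ carbons, so it is not fully conjugated — not aromatic (2,3-dihydrofuran).
Aromatic: B, D, E, F. Total: 4.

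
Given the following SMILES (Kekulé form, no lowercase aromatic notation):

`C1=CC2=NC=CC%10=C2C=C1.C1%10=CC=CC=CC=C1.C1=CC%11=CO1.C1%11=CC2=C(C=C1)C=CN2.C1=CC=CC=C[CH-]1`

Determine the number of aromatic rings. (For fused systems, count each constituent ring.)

The SMILES encodes two fused six-membered rings, each with three alternating double bonds; one ring is all carbon and the other has one ring nitrogen; an eight-membered carbon ring with four alternating C=C double bonds; a five-membered ring of four carbons and one oxygen, with two C=C double bonds; a six-membered carbon ring with three alternating C=C double bonds, fused to a five-membered ring containing one N–H nitrogen and two C=C double bonds; a seven-membered all-carbon ring bearing a negative charge on one carbon, with three C=C double bonds.
The fused 6/6-membered bicyclic (with one nitrogen) is a single π system with 10 sp² atoms and 10 π electrons from ring double bonds. 10 = 4(2)+2, so the system is aromatic and both rings count as aromatic (quinoline).
The 8-membered ring has only sp² ring atoms; a planar conformation would have a fully conjugated π system of 8 electrons. But 8 = 4(2), which is 4n not 4n+2, so it is not aromatic (cyclooctatetraene) — cyclooctatetraene distorts into a non-planar tub to avoid antiaromaticity.
The 5-membered ring with one oxygen has a continuous p-orbital overlap around the ring; 2 ring double bonds (4 π electrons) plus a heteroatom lone pair (2) give 6 π electrons. 6 = 4(1)+2, so it is aromatic (furan).
The fused 6/5-membered bicyclic (with one N–H) is a single π system with 9 sp² atoms and 10 π electrons from ring double bonds plus a heteroatom lone pair. 10 = 4(2)+2, so the system is aromatic and both rings count as aromatic (indole).
The 7-membered ring has only sp² ring atoms; a planar conformation would have a fully conjugated π system of 8 electrons. But 8 = 4(2), which is 4n not 4n+2, so it is not aromatic (cycloheptatrienyl anion).
5 of the 7 rings are aromatic. Total: 5.

5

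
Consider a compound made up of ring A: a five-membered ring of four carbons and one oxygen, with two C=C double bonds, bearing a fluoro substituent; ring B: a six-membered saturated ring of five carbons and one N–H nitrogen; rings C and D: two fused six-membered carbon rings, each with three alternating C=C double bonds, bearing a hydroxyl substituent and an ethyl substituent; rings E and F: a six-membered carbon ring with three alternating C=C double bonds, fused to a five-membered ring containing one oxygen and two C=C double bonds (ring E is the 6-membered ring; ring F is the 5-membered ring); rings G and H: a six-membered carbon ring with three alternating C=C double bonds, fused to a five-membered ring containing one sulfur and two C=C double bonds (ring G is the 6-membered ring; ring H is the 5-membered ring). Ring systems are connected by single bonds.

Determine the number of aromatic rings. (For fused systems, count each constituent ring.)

7

Ring A is planar and fully conjugated; 2 ring double bonds (4 π electrons) plus a heteroatom lone pair (2) give 6 π electrons. 6 = 4(1)+2, so ring A is aromatic (furan).
Ring B has only sp³ atoms, so it is not fully conjugated — not aromatic (piperidine).
Rings C and D form a fused bicyclic system with 10 sp² atoms and 10 π electrons from ring double bonds. 10 = 4(2)+2, so the system is aromatic and both rings count as aromatic (naphthalene).
Rings E and F form a fused bicyclic system (with one oxygen) with 9 sp² atoms and 10 π electrons from ring double bonds plus a heteroatom lone pair. 10 = 4(2)+2, so the system is aromatic and both rings count as aromatic (benzofuran).
Rings G and H form a fused bicyclic system (with one sulfur) with 9 sp² atoms and 10 π electrons from ring double bonds plus a heteroatom lone pair. 10 = 4(2)+2, so the system is aromatic and both rings count as aromatic (benzothiophene).
Aromatic: A, C, D, E, F, G, H. Total: 7.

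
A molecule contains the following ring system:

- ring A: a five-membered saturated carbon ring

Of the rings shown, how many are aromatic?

0

Ring A has only sp³ atoms, so it is not fully conjugated — not aromatic (cyclopentane).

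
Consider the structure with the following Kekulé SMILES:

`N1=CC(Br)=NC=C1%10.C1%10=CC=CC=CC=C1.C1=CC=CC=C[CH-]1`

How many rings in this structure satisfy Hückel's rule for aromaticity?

The SMILES encodes a six-membered ring with nitrogens at positions 1 and 4 and three alternating double bonds; an eight-membered carbon ring with four alternating C=C double bonds; a seven-membered all-carbon ring bearing a negative charge on one carbon, with three C=C double bonds.
The 6-membered ring with two nitrogens (1,4) has a continuous p-orbital overlap around the ring; 3 ring double bonds give 6 π electrons. 6 = 4(1)+2, so it is aromatic (pyrazine).
The 8-membered ring has only sp² ring atoms; a planar conformation would have a fully conjugated π system of 8 electrons. But 8 = 4(2), which is 4n not 4n+2, so it is not aromatic (cyclooctatetraene) — cyclooctatetraene distorts into a non-planar tub to avoid antiaromaticity.
The 7-membered ring has only sp² ring atoms; a planar conformation would have a fully conjugated π system of 8 electrons. But 8 = 4(2), which is 4n not 4n+2, so it is not aromatic (cycloheptatrienyl anion).
1 of the 3 rings is aromatic. Total: 1.

1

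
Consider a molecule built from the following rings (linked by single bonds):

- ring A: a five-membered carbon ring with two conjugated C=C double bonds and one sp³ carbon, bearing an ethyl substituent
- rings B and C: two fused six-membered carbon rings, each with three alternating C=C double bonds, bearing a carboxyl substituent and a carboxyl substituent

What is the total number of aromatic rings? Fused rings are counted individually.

2

Ring A has one sp³ carbon, so it is not fully conjugated — not aromatic (cyclopentadiene).
Rings B and C form a fused bicyclic system with 10 sp² atoms and 10 π electrons from ring double bonds. 10 = 4(2)+2, so the system is aromatic and both rings count as aromatic (naphthalene).
Aromatic: B, C. Total: 2.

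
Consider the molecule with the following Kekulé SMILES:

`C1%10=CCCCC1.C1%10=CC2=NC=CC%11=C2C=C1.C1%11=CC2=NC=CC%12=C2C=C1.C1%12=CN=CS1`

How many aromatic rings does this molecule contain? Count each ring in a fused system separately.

The SMILES encodes a six-membered carbon ring with one C=C double bond; two fused six-membered rings, each with three alternating double bonds; one ring is all carbon and the other has one ring nitrogen; two fused six-membered rings, each with three alternating double bonds; one ring is all carbon and the other has one ring nitrogen; a five-membered ring with a sulfur at position 1 and a nitrogen at position 3 (in a C=N bond), with two double bonds.
The 6-membered ring has four sp³ carbons, so it is not fully conjugated — not aromatic (cyclohexene).
The fused 6/6-membered bicyclic (with one nitrogen) is a single π system with 10 sp² atoms and 10 π electrons from ring double bonds. 10 = 4(2)+2, so the system is aromatic and both rings count as aromatic (quinoline).
The fused 6/6-membered bicyclic (with one nitrogen) is a single π system with 10 sp² atoms and 10 π electrons from ring double bonds. 10 = 4(2)+2, so the system is aromatic and both rings count as aromatic (quinoline).
The 5-membered ring with one sulfur and one =N– has a continuous p-orbital overlap around the ring; 2 ring double bonds (4 π electrons) plus a heteroatom lone pair (2) give 6 π electrons. 6 = 4(1)+2, so it is aromatic (thiazole).
5 of the 6 rings are aromatic. Total: 5.

5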